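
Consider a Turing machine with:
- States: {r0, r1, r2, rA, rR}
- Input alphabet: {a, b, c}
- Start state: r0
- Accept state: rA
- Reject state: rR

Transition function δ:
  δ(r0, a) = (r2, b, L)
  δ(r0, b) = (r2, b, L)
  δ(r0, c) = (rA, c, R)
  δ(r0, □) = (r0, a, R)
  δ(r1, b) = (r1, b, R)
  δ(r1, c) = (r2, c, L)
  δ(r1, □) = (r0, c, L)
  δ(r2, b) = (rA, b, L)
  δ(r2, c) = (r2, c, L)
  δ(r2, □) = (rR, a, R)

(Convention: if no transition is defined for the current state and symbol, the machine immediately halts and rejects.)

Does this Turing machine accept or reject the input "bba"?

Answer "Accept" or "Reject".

Execution trace:
Initial: [r0]bba
Step 1: δ(r0, b) = (r2, b, L) → [r2]□bba
Step 2: δ(r2, □) = (rR, a, R) → a[rR]bba

The machine reaches the reject state rR and halts.

Answer: Reject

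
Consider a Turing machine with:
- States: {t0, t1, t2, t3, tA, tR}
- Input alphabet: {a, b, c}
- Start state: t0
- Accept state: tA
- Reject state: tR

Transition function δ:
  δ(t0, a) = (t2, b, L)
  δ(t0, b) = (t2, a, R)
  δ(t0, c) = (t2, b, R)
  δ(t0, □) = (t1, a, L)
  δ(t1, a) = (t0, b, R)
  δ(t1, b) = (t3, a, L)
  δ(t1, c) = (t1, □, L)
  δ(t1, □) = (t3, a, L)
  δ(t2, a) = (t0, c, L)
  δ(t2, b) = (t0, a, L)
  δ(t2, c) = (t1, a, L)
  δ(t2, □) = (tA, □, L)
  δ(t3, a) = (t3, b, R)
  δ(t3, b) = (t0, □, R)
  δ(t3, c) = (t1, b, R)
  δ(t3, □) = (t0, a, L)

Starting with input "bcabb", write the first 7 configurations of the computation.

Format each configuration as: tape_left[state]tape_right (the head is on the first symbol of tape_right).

Transitions applied:
Step 1: δ(t0, b) = (t2, a, R)
Step 2: δ(t2, c) = (t1, a, L)
Step 3: δ(t1, a) = (t0, b, R)
Step 4: δ(t0, a) = (t2, b, L)
Step 5: δ(t2, b) = (t0, a, L)
Step 6: δ(t0, □) = (t1, a, L)

The first 7 configurations are:
[t0]bcabb ⊢ a[t2]cabb ⊢ [t1]aaabb ⊢ b[t0]aabb ⊢ [t2]bbabb ⊢ [t0]□ababb ⊢ [t1]□aababb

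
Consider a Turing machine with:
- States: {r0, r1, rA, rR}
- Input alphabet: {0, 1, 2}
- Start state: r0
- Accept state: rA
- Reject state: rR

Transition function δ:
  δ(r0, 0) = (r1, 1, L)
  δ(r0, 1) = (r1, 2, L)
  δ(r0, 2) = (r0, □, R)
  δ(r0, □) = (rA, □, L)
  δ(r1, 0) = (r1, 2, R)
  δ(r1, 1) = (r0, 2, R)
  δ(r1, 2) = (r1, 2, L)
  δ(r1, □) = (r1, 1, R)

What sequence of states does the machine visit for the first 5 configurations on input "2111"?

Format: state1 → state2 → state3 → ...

Execution trace:
Initial: [r0]2111
Step 1: δ(r0, 2) = (r0, □, R) → □[r0]111
Step 2: δ(r0, 1) = (r1, 2, L) → [r1]□211
Step 3: δ(r1, □) = (r1, 1, R) → 1[r1]211
Step 4: δ(r1, 2) = (r1, 2, L) → [r1]1211

State sequence: r0 → r0 → r1 → r1 → r1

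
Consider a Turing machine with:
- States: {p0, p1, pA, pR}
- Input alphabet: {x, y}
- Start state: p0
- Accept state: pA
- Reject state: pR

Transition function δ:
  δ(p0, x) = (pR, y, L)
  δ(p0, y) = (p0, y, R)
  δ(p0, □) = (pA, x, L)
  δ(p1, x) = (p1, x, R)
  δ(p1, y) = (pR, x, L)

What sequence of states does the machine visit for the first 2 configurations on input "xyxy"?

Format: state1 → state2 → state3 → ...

Execution trace:
Initial: [p0]xyxy
Step 1: δ(p0, x) = (pR, y, L) → [pR]□yyxy

The machine reaches the reject state pR and halts.

State sequence: p0 → pR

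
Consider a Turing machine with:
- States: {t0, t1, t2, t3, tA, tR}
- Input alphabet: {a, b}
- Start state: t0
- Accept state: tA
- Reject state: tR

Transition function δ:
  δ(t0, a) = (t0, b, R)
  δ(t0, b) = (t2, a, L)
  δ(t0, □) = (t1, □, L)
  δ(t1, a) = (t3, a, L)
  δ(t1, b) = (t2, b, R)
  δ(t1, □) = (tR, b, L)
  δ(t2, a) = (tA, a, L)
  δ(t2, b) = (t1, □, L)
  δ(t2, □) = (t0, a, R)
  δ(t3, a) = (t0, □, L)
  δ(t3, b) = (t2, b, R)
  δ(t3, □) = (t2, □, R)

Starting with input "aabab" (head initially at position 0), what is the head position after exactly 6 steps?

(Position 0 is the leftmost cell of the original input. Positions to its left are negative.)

Execution trace (head position shown):
Step 0: [t0]aabab  (head at position 0)
Step 1: move right → b[t0]abab  (head at position 1)
Step 2: move right → bb[t0]bab  (head at position 2)
Step 3: move left → b[t2]baab  (head at position 1)
Step 4: move left → [t1]b□aab  (head at position 0)
Step 5: move right → b[t2]□aab  (head at position 1)
Step 6: move right → ba[t0]aab  (head at position 2)

After 6 steps, the head is at position 2.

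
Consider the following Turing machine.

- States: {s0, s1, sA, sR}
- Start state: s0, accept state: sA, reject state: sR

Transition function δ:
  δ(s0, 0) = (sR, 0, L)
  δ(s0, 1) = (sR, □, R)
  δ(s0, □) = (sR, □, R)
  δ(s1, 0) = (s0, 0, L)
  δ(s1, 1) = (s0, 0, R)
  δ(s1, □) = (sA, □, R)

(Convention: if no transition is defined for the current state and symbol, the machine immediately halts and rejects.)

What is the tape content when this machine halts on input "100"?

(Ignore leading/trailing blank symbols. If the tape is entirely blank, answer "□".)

Execution trace:
Initial: [s0]100
Step 1: δ(s0, 1) = (sR, □, R) → □[sR]00

The machine reaches the reject state sR and halts.

Final tape (ignoring leading/trailing blanks): 00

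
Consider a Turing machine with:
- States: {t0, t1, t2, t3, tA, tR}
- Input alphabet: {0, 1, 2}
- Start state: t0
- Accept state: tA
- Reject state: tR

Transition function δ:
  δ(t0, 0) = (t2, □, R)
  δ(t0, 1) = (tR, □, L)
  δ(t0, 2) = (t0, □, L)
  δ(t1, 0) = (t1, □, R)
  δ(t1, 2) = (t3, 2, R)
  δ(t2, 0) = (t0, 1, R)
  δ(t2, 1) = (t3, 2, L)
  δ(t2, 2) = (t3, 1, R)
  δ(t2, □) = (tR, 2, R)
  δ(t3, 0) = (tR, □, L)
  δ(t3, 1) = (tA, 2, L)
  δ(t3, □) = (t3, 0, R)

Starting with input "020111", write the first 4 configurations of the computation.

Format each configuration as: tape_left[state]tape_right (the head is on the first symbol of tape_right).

Transitions applied:
Step 1: δ(t0, 0) = (t2, □, R)
Step 2: δ(t2, 2) = (t3, 1, R)
Step 3: δ(t3, 0) = (tR, □, L)

The first 4 configurations are:
[t0]020111 ⊢ □[t2]20111 ⊢ □1[t3]0111 ⊢ □[tR]1□111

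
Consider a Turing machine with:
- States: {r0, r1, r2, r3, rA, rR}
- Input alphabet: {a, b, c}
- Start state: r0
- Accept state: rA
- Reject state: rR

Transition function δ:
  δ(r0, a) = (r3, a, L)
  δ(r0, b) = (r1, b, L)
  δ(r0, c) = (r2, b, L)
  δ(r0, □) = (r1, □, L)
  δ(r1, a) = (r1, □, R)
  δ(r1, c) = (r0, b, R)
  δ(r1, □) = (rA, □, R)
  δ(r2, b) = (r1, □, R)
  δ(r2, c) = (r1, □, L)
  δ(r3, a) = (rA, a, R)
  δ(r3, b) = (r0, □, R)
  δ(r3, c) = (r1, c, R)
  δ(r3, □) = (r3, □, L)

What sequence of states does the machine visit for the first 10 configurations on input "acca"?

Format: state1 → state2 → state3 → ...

Execution trace:
Initial: [r0]acca
Step 1: δ(r0, a) = (r3, a, L) → [r3]□acca
Step 2: δ(r3, □) = (r3, □, L) → [r3]□□acca
Step 3: δ(r3, □) = (r3, □, L) → [r3]□□□acca
Step 4: δ(r3, □) = (r3, □, L) → [r3]□□□□acca
Step 5: δ(r3, □) = (r3, □, L) → [r3]□□□□□acca
Step 6: δ(r3, □) = (r3, □, L) → [r3]□□□□□□acca
Step 7: δ(r3, □) = (r3, □, L) → [r3]□□□□□□□acca
Step 8: δ(r3, □) = (r3, □, L) → [r3]□□□□□□□□acca
Step 9: δ(r3, □) = (r3, □, L) → [r3]□□□□□□□□□acca

State sequence: r0 → r3 → r3 → r3 → r3 → r3 → r3 → r3 → r3 → r3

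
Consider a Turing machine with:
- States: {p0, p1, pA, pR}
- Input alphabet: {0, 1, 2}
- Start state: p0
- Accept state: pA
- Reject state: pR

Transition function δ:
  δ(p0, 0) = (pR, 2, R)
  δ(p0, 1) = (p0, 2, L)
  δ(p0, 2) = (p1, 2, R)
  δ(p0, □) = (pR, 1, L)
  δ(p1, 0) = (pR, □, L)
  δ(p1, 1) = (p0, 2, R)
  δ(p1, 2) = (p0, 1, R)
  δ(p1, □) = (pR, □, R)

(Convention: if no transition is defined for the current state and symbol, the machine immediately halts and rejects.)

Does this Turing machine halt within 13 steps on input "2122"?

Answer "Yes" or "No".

Execution trace:
Initial: [p0]2122
Step 1: δ(p0, 2) = (p1, 2, R) → 2[p1]122
Step 2: δ(p1, 1) = (p0, 2, R) → 22[p0]22
Step 3: δ(p0, 2) = (p1, 2, R) → 222[p1]2
Step 4: δ(p1, 2) = (p0, 1, R) → 2221[p0]□
Step 5: δ(p0, □) = (pR, 1, L) → 222[pR]11

The machine reaches the reject state pR and halts.
The machine halted after 5 steps (within the 13-step bound).

Answer: Yes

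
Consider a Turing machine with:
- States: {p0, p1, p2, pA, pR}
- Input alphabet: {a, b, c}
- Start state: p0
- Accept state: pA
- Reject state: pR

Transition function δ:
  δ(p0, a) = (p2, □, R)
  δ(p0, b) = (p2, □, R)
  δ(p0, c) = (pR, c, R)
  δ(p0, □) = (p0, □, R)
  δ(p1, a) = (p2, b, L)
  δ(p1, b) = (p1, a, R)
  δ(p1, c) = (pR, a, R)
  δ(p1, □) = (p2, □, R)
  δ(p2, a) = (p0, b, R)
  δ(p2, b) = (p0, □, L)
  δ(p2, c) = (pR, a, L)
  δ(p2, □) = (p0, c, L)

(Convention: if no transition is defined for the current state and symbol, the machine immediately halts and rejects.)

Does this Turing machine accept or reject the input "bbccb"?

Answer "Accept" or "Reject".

Execution trace:
Initial: [p0]bbccb
Step 1: δ(p0, b) = (p2, □, R) → □[p2]bccb
Step 2: δ(p2, b) = (p0, □, L) → [p0]□□ccb
Step 3: δ(p0, □) = (p0, □, R) → □[p0]□ccb
Step 4: δ(p0, □) = (p0, □, R) → □□[p0]ccb
Step 5: δ(p0, c) = (pR, c, R) → □□c[pR]cb

The machine reaches the reject state pR and halts.

Answer: Reject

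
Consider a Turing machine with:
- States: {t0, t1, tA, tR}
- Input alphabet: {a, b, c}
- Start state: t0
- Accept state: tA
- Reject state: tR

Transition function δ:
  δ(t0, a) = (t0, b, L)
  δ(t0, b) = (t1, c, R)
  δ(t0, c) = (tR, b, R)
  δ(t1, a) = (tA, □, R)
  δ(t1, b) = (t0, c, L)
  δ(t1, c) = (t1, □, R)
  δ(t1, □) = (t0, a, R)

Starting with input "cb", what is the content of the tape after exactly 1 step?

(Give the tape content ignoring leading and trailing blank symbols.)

Execution trace:
Initial: [t0]cb
Step 1: δ(t0, c) = (tR, b, R) → b[tR]b

The machine reaches the reject state tR and halts.

After 1 step, the tape (ignoring leading/trailing blanks) is: bb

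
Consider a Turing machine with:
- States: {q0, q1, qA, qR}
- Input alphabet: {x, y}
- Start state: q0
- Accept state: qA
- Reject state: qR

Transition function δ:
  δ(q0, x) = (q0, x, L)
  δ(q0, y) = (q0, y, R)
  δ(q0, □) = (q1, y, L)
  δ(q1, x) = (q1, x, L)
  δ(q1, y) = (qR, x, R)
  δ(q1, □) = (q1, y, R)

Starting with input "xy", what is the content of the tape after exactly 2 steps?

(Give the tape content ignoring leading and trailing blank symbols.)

Execution trace:
Initial: [q0]xy
Step 1: δ(q0, x) = (q0, x, L) → [q0]□xy
Step 2: δ(q0, □) = (q1, y, L) → [q1]□yxy

After 2 steps, the tape (ignoring leading/trailing blanks) is: yxy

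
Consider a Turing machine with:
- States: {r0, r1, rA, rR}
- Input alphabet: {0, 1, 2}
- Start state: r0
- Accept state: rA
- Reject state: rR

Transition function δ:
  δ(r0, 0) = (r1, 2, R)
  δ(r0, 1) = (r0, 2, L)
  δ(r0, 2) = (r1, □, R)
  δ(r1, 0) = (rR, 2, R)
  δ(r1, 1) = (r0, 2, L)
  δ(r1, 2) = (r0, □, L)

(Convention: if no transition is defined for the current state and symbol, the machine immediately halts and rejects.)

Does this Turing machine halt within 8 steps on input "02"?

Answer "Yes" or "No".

Execution trace:
Initial: [r0]02
Step 1: δ(r0, 0) = (r1, 2, R) → 2[r1]2
Step 2: δ(r1, 2) = (r0, □, L) → [r0]2□
Step 3: δ(r0, 2) = (r1, □, R) → □[r1]□

No transition is defined for δ(r1, □). By convention the machine halts and rejects.
The machine halted after 3 steps (within the 8-step bound).

Answer: Yes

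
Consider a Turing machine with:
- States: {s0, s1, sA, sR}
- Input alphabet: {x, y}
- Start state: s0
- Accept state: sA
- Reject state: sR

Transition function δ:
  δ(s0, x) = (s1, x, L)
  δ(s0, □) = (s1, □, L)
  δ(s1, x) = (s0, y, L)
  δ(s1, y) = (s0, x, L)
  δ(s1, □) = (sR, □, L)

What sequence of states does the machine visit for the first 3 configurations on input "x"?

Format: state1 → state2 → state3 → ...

Execution trace:
Initial: [s0]x
Step 1: δ(s0, x) = (s1, x, L) → [s1]□x
Step 2: δ(s1, □) = (sR, □, L) → [sR]□□x

The machine reaches the reject state sR and halts.

State sequence: s0 → s1 → sR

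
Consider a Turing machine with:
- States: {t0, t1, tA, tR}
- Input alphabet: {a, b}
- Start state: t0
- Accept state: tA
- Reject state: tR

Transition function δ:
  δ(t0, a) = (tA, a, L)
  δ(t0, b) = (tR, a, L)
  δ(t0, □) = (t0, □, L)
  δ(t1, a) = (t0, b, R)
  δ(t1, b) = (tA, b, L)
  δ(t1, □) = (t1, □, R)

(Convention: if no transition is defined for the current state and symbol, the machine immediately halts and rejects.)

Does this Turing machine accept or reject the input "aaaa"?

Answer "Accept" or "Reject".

Execution trace:
Initial: [t0]aaaa
Step 1: δ(t0, a) = (tA, a, L) → [tA]□aaaa

The machine reaches the accept state tA and halts.

Answer: Accept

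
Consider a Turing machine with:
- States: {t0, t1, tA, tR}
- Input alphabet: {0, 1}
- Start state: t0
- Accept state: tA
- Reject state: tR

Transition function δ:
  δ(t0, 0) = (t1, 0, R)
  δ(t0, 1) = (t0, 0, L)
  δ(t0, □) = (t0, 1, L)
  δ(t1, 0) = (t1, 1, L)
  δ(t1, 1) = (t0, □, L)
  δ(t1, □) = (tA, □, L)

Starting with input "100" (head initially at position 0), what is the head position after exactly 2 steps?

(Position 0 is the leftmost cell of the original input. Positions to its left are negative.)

Execution trace (head position shown):
Step 0: [t0]100  (head at position 0)
Step 1: move left → [t0]□000  (head at position -1)
Step 2: move left → [t0]□1000  (head at position -2)

After 2 steps, the head is at position -2.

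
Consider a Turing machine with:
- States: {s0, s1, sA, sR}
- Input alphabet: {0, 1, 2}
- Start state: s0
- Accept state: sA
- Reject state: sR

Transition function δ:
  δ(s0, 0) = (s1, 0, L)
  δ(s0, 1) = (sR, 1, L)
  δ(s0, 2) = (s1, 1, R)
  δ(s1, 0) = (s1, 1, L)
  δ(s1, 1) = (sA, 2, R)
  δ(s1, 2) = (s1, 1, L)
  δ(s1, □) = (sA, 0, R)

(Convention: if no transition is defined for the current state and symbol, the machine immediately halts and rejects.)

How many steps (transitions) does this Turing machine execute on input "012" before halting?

Execution trace:
Initial: [s0]012
Step 1: δ(s0, 0) = (s1, 0, L) → [s1]□012
Step 2: δ(s1, □) = (sA, 0, R) → 0[sA]012

The machine reaches the accept state sA and halts.

The machine executed 2 steps before halting.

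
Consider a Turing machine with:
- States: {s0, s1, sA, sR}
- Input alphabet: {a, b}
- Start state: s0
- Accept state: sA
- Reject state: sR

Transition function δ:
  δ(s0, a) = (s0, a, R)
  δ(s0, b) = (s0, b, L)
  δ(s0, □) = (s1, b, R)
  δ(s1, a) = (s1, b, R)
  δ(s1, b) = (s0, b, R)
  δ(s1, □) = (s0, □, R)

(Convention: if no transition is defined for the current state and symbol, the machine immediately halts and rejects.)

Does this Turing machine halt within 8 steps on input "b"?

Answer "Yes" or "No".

Execution trace:
Initial: [s0]b
Step 1: δ(s0, b) = (s0, b, L) → [s0]□b
Step 2: δ(s0, □) = (s1, b, R) → b[s1]b
Step 3: δ(s1, b) = (s0, b, R) → bb[s0]□
Step 4: δ(s0, □) = (s1, b, R) → bbb[s1]□
Step 5: δ(s1, □) = (s0, □, R) → bbb□[s0]□
Step 6: δ(s0, □) = (s1, b, R) → bbb□b[s1]□
Step 7: δ(s1, □) = (s0, □, R) → bbb□b□[s0]□
Step 8: δ(s0, □) = (s1, b, R) → bbb□b□b[s1]□

The machine has not reached a halting state after 8 steps.
The machine did not halt within the 8-step bound.

Answer: No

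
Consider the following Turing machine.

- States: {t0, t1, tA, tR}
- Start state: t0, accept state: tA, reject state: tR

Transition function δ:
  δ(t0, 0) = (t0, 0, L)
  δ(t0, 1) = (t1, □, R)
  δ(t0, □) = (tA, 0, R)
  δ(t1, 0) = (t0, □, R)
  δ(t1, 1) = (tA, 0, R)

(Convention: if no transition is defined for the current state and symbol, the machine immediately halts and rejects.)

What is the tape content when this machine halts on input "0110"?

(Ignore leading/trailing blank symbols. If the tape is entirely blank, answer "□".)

Execution trace:
Initial: [t0]0110
Step 1: δ(t0, 0) = (t0, 0, L) → [t0]□0110
Step 2: δ(t0, □) = (tA, 0, R) → 0[tA]0110

The machine reaches the accept state tA and halts.

Final tape (ignoring leading/trailing blanks): 00110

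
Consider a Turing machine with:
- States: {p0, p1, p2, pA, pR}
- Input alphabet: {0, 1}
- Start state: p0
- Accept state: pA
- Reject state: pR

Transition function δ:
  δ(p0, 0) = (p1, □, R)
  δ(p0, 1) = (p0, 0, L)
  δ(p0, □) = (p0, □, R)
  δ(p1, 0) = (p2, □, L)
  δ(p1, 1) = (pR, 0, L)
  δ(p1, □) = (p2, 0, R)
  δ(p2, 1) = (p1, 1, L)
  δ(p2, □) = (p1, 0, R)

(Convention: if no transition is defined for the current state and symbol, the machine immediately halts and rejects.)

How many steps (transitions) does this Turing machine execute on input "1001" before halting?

Execution trace:
Initial: [p0]1001
Step 1: δ(p0, 1) = (p0, 0, L) → [p0]□0001
Step 2: δ(p0, □) = (p0, □, R) → □[p0]0001
Step 3: δ(p0, 0) = (p1, □, R) → □□[p1]001
Step 4: δ(p1, 0) = (p2, □, L) → □[p2]□□01
Step 5: δ(p2, □) = (p1, 0, R) → □0[p1]□01
Step 6: δ(p1, □) = (p2, 0, R) → □00[p2]01

No transition is defined for δ(p2, 0). By convention the machine halts and rejects.

The machine executed 6 steps before halting.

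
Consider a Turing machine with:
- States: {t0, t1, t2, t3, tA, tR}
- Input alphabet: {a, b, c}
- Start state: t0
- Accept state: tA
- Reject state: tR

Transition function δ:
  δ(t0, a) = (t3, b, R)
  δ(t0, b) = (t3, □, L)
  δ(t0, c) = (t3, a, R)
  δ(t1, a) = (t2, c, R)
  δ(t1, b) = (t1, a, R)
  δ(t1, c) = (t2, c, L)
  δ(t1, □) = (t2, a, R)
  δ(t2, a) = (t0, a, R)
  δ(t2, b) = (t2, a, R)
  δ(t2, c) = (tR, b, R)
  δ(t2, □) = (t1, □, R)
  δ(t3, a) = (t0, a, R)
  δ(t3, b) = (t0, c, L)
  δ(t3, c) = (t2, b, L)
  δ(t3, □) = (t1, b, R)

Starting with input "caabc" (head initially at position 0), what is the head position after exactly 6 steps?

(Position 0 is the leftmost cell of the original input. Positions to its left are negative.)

Execution trace (head position shown):
Step 0: [t0]caabc  (head at position 0)
Step 1: move right → a[t3]aabc  (head at position 1)
Step 2: move right → aa[t0]abc  (head at position 2)
Step 3: move right → aab[t3]bc  (head at position 3)
Step 4: move left → aa[t0]bcc  (head at position 2)
Step 5: move left → a[t3]a□cc  (head at position 1)
Step 6: move right → aa[t0]□cc  (head at position 2)

After 6 steps, the head is at position 2.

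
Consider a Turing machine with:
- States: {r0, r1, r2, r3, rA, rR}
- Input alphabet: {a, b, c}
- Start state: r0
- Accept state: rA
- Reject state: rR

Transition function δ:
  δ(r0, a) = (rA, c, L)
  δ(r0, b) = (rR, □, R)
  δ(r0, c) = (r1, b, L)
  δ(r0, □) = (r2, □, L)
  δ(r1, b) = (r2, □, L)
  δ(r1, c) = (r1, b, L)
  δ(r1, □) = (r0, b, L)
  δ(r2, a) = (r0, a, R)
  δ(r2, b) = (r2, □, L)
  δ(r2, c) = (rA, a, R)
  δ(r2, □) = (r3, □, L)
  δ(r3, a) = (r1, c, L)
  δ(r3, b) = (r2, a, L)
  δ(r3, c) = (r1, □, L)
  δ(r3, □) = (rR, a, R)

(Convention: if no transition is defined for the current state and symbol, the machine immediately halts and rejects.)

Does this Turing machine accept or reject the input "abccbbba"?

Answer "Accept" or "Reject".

Execution trace:
Initial: [r0]abccbbba
Step 1: δ(r0, a) = (rA, c, L) → [rA]□cbccbbba

The machine reaches the accept state rA and halts.

Answer: Accept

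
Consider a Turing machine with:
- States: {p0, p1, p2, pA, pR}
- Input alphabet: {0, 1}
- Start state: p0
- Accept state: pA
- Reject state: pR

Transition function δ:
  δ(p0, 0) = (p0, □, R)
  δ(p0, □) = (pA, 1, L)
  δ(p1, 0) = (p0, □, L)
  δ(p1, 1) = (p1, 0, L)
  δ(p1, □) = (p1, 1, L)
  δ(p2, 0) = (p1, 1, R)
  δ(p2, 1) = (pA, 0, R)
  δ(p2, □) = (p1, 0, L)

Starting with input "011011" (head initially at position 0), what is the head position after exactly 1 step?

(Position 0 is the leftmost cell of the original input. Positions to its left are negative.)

Execution trace (head position shown):
Step 0: [p0]011011  (head at position 0)
Step 1: move right → □[p0]11011  (head at position 1)

After 1 step, the head is at position 1.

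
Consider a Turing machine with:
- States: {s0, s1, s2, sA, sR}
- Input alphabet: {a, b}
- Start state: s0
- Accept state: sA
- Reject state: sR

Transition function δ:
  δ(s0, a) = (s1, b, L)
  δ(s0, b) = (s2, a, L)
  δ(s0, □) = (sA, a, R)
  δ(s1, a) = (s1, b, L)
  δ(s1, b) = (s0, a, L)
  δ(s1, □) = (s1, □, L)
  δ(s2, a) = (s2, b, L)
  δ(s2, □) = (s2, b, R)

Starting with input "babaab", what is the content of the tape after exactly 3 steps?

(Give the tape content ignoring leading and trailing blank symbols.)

Execution trace:
Initial: [s0]babaab
Step 1: δ(s0, b) = (s2, a, L) → [s2]□aabaab
Step 2: δ(s2, □) = (s2, b, R) → b[s2]aabaab
Step 3: δ(s2, a) = (s2, b, L) → [s2]bbabaab

No transition is defined for δ(s2, b). By convention the machine halts and rejects.

After 3 steps, the tape (ignoring leading/trailing blanks) is: bbabaab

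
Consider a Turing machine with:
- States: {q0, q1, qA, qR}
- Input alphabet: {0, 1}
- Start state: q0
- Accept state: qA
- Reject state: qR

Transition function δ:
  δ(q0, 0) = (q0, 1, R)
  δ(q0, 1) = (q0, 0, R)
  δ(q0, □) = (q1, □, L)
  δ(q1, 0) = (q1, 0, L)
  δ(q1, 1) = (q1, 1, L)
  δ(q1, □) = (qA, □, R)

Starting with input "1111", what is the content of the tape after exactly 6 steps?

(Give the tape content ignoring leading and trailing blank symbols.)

Execution trace:
Initial: [q0]1111
Step 1: δ(q0, 1) = (q0, 0, R) → 0[q0]111
Step 2: δ(q0, 1) = (q0, 0, R) → 00[q0]11
Step 3: δ(q0, 1) = (q0, 0, R) → 000[q0]1
Step 4: δ(q0, 1) = (q0, 0, R) → 0000[q0]□
Step 5: δ(q0, □) = (q1, □, L) → 000[q1]0□
Step 6: δ(q1, 0) = (q1, 0, L) → 00[q1]00□

After 6 steps, the tape (ignoring leading/trailing blanks) is: 0000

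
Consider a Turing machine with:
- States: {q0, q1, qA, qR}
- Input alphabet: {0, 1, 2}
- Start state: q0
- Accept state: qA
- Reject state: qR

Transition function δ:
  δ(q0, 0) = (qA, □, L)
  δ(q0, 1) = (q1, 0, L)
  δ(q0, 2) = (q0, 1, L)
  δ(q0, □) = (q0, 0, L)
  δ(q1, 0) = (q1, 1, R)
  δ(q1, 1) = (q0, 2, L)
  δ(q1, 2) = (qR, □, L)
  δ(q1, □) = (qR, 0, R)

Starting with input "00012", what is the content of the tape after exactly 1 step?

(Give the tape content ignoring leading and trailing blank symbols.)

Execution trace:
Initial: [q0]00012
Step 1: δ(q0, 0) = (qA, □, L) → [qA]□□0012

The machine reaches the accept state qA and halts.

After 1 step, the tape (ignoring leading/trailing blanks) is: 0012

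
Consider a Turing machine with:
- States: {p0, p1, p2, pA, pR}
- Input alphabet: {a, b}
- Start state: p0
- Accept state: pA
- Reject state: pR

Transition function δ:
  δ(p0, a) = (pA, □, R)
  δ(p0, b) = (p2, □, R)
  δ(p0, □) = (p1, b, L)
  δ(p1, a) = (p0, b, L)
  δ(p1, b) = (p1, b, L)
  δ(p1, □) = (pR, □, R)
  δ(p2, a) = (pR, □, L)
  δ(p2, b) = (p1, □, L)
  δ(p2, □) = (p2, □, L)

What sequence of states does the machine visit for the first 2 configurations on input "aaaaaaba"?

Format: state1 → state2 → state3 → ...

Execution trace:
Initial: [p0]aaaaaaba
Step 1: δ(p0, a) = (pA, □, R) → □[pA]aaaaaba

The machine reaches the accept state pA and halts.

State sequence: p0 → pA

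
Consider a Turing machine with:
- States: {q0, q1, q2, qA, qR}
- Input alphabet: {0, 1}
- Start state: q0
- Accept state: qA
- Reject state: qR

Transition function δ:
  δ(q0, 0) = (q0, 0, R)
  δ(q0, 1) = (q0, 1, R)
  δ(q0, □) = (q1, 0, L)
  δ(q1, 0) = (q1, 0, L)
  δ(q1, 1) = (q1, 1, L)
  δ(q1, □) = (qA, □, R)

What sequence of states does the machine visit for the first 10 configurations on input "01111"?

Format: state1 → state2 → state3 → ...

Execution trace:
Initial: [q0]01111
Step 1: δ(q0, 0) = (q0, 0, R) → 0[q0]1111
Step 2: δ(q0, 1) = (q0, 1, R) → 01[q0]111
Step 3: δ(q0, 1) = (q0, 1, R) → 011[q0]11
Step 4: δ(q0, 1) = (q0, 1, R) → 0111[q0]1
Step 5: δ(q0, 1) = (q0, 1, R) → 01111[q0]□
Step 6: δ(q0, □) = (q1, 0, L) → 0111[q1]10
Step 7: δ(q1, 1) = (q1, 1, L) → 011[q1]110
Step 8: δ(q1, 1) = (q1, 1, L) → 01[q1]1110
Step 9: δ(q1, 1) = (q1, 1, L) → 0[q1]11110

State sequence: q0 → q0 → q0 → q0 → q0 → q0 → q1 → q1 → q1 → q1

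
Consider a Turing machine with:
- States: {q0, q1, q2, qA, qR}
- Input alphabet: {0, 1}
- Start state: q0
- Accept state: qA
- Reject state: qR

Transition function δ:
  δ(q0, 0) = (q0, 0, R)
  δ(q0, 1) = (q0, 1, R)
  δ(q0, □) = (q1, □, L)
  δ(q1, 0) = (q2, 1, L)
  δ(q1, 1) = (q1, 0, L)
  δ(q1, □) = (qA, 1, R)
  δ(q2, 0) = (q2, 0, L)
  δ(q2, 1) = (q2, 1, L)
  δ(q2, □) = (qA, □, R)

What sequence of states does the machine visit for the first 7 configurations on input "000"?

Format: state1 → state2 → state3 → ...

Execution trace:
Initial: [q0]000
Step 1: δ(q0, 0) = (q0, 0, R) → 0[q0]00
Step 2: δ(q0, 0) = (q0, 0, R) → 00[q0]0
Step 3: δ(q0, 0) = (q0, 0, R) → 000[q0]□
Step 4: δ(q0, □) = (q1, □, L) → 00[q1]0□
Step 5: δ(q1, 0) = (q2, 1, L) → 0[q2]01□
Step 6: δ(q2, 0) = (q2, 0, L) → [q2]001□

State sequence: q0 → q0 → q0 → q0 → q1 → q2 → q2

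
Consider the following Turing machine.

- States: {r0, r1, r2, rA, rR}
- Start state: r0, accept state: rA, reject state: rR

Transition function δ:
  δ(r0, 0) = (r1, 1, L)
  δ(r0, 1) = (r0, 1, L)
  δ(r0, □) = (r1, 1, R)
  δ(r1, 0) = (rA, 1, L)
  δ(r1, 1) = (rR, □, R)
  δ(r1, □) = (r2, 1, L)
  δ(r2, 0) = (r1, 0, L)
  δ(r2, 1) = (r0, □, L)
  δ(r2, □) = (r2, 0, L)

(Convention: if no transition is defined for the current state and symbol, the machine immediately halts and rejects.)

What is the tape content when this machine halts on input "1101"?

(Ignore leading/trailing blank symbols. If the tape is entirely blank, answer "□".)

Execution trace:
Initial: [r0]1101
Step 1: δ(r0, 1) = (r0, 1, L) → [r0]□1101
Step 2: δ(r0, □) = (r1, 1, R) → 1[r1]1101
Step 3: δ(r1, 1) = (rR, □, R) → 1□[rR]101

The machine reaches the reject state rR and halts.

Final tape (ignoring leading/trailing blanks): 1□101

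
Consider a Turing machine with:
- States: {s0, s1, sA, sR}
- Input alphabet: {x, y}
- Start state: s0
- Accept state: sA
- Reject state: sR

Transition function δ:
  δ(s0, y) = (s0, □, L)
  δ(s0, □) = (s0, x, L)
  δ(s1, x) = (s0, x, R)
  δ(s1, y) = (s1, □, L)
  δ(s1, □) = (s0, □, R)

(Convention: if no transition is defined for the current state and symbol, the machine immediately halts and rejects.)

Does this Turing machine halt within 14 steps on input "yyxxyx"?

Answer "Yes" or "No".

Execution trace:
Initial: [s0]yyxxyx
Step 1: δ(s0, y) = (s0, □, L) → [s0]□□yxxyx
Step 2: δ(s0, □) = (s0, x, L) → [s0]□x□yxxyx
Step 3: δ(s0, □) = (s0, x, L) → [s0]□xx□yxxyx
Step 4: δ(s0, □) = (s0, x, L) → [s0]□xxx□yxxyx
Step 5: δ(s0, □) = (s0, x, L) → [s0]□xxxx□yxxyx
Step 6: δ(s0, □) = (s0, x, L) → [s0]□xxxxx□yxxyx
Step 7: δ(s0, □) = (s0, x, L) → [s0]□xxxxxx□yxxyx
Step 8: δ(s0, □) = (s0, x, L) → [s0]□xxxxxxx□yxxyx
Step 9: δ(s0, □) = (s0, x, L) → [s0]□xxxxxxxx□yxxyx
Step 10: δ(s0, □) = (s0, x, L) → [s0]□xxxxxxxxx□yxxyx
Step 11: δ(s0, □) = (s0, x, L) → [s0]□xxxxxxxxxx□yxxyx
Step 12: δ(s0, □) = (s0, x, L) → [s0]□xxxxxxxxxxx□yxxyx
Step 13: δ(s0, □) = (s0, x, L) → [s0]□xxxxxxxxxxxx□yxxyx
Step 14: δ(s0, □) = (s0, x, L) → [s0]□xxxxxxxxxxxxx□yxxyx

The machine has not reached a halting state after 14 steps.
The machine did not halt within the 14-step bound.

Answer: No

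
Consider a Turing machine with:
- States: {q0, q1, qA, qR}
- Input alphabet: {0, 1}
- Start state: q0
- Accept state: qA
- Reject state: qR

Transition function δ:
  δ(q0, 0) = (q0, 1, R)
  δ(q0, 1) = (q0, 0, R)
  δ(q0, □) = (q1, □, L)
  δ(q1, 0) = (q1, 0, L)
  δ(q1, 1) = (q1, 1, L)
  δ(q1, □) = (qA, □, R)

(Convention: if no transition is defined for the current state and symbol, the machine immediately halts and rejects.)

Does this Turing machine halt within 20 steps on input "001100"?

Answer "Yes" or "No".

Execution trace:
Initial: [q0]001100
Step 1: δ(q0, 0) = (q0, 1, R) → 1[q0]01100
Step 2: δ(q0, 0) = (q0, 1, R) → 11[q0]1100
Step 3: δ(q0, 1) = (q0, 0, R) → 110[q0]100
Step 4: δ(q0, 1) = (q0, 0, R) → 1100[q0]00
Step 5: δ(q0, 0) = (q0, 1, R) → 11001[q0]0
Step 6: δ(q0, 0) = (q0, 1, R) → 110011[q0]□
Step 7: δ(q0, □) = (q1, □, L) → 11001[q1]1□
Step 8: δ(q1, 1) = (q1, 1, L) → 1100[q1]11□
Step 9: δ(q1, 1) = (q1, 1, L) → 110[q1]011□
Step 10: δ(q1, 0) = (q1, 0, L) → 11[q1]0011□
Step 11: δ(q1, 0) = (q1, 0, L) → 1[q1]10011□
Step 12: δ(q1, 1) = (q1, 1, L) → [q1]110011□
Step 13: δ(q1, 1) = (q1, 1, L) → [q1]□110011□
Step 14: δ(q1, □) = (qA, □, R) → □[qA]110011□

The machine reaches the accept state qA and halts.
The machine halted after 14 steps (within the 20-step bound).

Answer: Yes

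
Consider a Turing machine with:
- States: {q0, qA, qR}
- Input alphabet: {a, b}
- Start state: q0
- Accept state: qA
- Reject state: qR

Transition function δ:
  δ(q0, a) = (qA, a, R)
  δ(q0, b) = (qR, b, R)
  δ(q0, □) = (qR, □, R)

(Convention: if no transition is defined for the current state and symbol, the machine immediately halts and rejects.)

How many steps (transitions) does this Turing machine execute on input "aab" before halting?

Execution trace:
Initial: [q0]aab
Step 1: δ(q0, a) = (qA, a, R) → a[qA]ab

The machine reaches the accept state qA and halts.

The machine executed 1 step before halting.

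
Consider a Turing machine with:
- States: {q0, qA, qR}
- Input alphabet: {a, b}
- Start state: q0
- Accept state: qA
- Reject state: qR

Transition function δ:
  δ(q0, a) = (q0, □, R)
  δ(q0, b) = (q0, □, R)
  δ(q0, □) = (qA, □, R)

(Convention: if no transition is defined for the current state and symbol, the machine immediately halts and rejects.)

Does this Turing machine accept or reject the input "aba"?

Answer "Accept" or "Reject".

Execution trace:
Initial: [q0]aba
Step 1: δ(q0, a) = (q0, □, R) → □[q0]ba
Step 2: δ(q0, b) = (q0, □, R) → □□[q0]a
Step 3: δ(q0, a) = (q0, □, R) → □□□[q0]□
Step 4: δ(q0, □) = (qA, □, R) → □□□□[qA]□

The machine reaches the accept state qA and halts.

Answer: Accept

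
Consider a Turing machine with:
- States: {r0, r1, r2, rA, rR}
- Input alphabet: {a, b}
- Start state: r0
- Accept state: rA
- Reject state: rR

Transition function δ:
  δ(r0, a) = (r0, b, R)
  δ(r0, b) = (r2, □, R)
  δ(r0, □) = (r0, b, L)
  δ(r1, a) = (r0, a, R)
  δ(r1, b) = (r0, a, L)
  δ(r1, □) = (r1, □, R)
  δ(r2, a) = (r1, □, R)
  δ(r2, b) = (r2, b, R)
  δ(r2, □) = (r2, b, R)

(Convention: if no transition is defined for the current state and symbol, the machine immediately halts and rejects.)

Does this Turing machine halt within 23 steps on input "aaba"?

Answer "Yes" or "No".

Execution trace:
Initial: [r0]aaba
Step 1: δ(r0, a) = (r0, b, R) → b[r0]aba
Step 2: δ(r0, a) = (r0, b, R) → bb[r0]ba
Step 3: δ(r0, b) = (r2, □, R) → bb□[r2]a
Step 4: δ(r2, a) = (r1, □, R) → bb□□[r1]□
Step 5: δ(r1, □) = (r1, □, R) → bb□□□[r1]□
Step 6: δ(r1, □) = (r1, □, R) → bb□□□□[r1]□
Step 7: δ(r1, □) = (r1, □, R) → bb□□□□□[r1]□
Step 8: δ(r1, □) = (r1, □, R) → bb□□□□□□[r1]□
Step 9: δ(r1, □) = (r1, □, R) → bb□□□□□□□[r1]□
Step 10: δ(r1, □) = (r1, □, R) → bb□□□□□□□□[r1]□
Step 11: δ(r1, □) = (r1, □, R) → bb□□□□□□□□□[r1]□
Step 12: δ(r1, □) = (r1, □, R) → bb□□□□□□□□□□[r1]□
Step 13: δ(r1, □) = (r1, □, R) → bb□□□□□□□□□□□[r1]□
Step 14: δ(r1, □) = (r1, □, R) → bb□□□□□□□□□□□□[r1]□
Step 15: δ(r1, □) = (r1, □, R) → bb□□□□□□□□□□□□□[r1]□
Step 16: δ(r1, □) = (r1, □, R) → bb□□□□□□□□□□□□□□[r1]□
Step 17: δ(r1, □) = (r1, □, R) → bb□□□□□□□□□□□□□□□[r1]□
Step 18: δ(r1, □) = (r1, □, R) → bb□□□□□□□□□□□□□□□□[r1]□
Step 19: δ(r1, □) = (r1, □, R) → bb□□□□□□□□□□□□□□□□□[r1]□
Step 20: δ(r1, □) = (r1, □, R) → bb□□□□□□□□□□□□□□□□□□[r1]□
Step 21: δ(r1, □) = (r1, □, R) → bb□□□□□□□□□□□□□□□□□□□[r1]□
Step 22: δ(r1, □) = (r1, □, R) → bb□□□□□□□□□□□□□□□□□□□□[r1]□
Step 23: δ(r1, □) = (r1, □, R) → bb□□□□□□□□□□□□□□□□□□□□□[r1]□

The machine has not reached a halting state after 23 steps.
The machine did not halt within the 23-step bound.

Answer: No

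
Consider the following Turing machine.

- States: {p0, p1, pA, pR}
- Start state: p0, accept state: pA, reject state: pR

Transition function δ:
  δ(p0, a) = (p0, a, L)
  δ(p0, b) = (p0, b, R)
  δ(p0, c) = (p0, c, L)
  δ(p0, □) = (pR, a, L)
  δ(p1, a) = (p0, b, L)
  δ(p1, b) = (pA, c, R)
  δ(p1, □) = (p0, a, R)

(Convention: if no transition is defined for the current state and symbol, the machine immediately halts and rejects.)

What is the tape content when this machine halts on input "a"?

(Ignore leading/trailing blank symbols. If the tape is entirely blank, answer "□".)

Execution trace:
Initial: [p0]a
Step 1: δ(p0, a) = (p0, a, L) → [p0]□a
Step 2: δ(p0, □) = (pR, a, L) → [pR]□aa

The machine reaches the reject state pR and halts.

Final tape (ignoring leading/trailing blanks): aa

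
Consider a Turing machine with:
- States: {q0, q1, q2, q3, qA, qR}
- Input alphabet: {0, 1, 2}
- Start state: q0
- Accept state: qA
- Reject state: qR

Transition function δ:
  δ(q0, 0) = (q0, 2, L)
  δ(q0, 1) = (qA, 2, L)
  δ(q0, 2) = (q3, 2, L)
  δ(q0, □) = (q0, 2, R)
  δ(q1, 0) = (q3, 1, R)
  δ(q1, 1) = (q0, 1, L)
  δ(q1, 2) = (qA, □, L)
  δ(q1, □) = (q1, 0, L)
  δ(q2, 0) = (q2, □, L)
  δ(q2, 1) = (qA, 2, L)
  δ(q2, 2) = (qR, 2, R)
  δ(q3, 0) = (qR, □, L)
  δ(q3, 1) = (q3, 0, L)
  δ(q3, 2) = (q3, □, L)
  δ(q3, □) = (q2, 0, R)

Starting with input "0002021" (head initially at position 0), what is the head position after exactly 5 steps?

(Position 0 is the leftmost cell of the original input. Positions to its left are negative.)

Execution trace (head position shown):
Step 0: [q0]0002021  (head at position 0)
Step 1: move left → [q0]□2002021  (head at position -1)
Step 2: move right → 2[q0]2002021  (head at position 0)
Step 3: move left → [q3]22002021  (head at position -1)
Step 4: move left → [q3]□□2002021  (head at position -2)
Step 5: move right → 0[q2]□2002021  (head at position -1)

After 5 steps, the head is at position -1.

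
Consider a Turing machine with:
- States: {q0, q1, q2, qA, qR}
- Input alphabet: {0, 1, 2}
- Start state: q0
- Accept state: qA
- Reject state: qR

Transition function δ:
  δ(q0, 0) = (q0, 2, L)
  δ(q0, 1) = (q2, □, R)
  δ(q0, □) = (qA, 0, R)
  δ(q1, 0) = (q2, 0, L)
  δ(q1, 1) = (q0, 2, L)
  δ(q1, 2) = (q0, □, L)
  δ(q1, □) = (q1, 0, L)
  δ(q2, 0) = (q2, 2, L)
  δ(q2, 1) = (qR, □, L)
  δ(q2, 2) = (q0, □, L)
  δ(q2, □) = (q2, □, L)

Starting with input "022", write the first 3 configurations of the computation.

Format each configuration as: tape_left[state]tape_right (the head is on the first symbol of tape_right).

Transitions applied:
Step 1: δ(q0, 0) = (q0, 2, L)
Step 2: δ(q0, □) = (qA, 0, R)

The first 3 configurations are:
[q0]022 ⊢ [q0]□222 ⊢ 0[qA]222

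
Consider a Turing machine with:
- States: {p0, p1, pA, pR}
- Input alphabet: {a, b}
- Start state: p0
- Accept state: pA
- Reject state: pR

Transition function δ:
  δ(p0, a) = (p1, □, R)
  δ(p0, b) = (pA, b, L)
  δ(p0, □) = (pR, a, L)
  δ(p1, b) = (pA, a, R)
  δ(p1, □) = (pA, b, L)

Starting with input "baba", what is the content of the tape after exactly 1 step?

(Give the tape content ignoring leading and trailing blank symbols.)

Execution trace:
Initial: [p0]baba
Step 1: δ(p0, b) = (pA, b, L) → [pA]□baba

The machine reaches the accept state pA and halts.

After 1 step, the tape (ignoring leading/trailing blanks) is: baba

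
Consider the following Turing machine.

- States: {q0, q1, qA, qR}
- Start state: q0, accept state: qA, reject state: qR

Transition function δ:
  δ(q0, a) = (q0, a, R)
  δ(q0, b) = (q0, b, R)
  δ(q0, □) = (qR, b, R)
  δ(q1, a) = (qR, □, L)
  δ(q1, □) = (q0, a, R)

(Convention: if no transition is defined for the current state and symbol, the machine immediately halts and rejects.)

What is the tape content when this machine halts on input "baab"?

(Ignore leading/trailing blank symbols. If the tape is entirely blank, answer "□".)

Execution trace:
Initial: [q0]baab
Step 1: δ(q0, b) = (q0, b, R) → b[q0]aab
Step 2: δ(q0, a) = (q0, a, R) → ba[q0]ab
Step 3: δ(q0, a) = (q0, a, R) → baa[q0]b
Step 4: δ(q0, b) = (q0, b, R) → baab[q0]□
Step 5: δ(q0, □) = (qR, b, R) → baabb[qR]□

The machine reaches the reject state qR and halts.

Final tape (ignoring leading/trailing blanks): baabb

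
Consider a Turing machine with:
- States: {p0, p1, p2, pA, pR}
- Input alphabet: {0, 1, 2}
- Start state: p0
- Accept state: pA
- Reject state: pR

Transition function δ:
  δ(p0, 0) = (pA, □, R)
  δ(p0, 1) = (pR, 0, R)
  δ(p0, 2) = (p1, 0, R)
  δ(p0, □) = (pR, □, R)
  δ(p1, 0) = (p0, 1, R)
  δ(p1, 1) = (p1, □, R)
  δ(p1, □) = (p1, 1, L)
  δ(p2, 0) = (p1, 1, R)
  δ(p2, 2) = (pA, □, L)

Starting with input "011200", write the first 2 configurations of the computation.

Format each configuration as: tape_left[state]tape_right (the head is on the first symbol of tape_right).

Transitions applied:
Step 1: δ(p0, 0) = (pA, □, R)

The first 2 configurations are:
[p0]011200 ⊢ □[pA]11200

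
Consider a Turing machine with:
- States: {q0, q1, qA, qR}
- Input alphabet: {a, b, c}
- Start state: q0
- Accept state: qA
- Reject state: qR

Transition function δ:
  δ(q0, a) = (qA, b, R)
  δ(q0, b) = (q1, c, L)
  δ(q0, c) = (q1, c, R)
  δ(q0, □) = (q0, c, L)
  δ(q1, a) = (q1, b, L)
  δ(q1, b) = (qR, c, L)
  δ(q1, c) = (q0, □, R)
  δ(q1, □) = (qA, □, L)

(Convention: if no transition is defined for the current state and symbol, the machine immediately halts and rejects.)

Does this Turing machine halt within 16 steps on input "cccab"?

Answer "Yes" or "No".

Execution trace:
Initial: [q0]cccab
Step 1: δ(q0, c) = (q1, c, R) → c[q1]ccab
Step 2: δ(q1, c) = (q0, □, R) → c□[q0]cab
Step 3: δ(q0, c) = (q1, c, R) → c□c[q1]ab
Step 4: δ(q1, a) = (q1, b, L) → c□[q1]cbb
Step 5: δ(q1, c) = (q0, □, R) → c□□[q0]bb
Step 6: δ(q0, b) = (q1, c, L) → c□[q1]□cb
Step 7: δ(q1, □) = (qA, □, L) → c[qA]□□cb

The machine reaches the accept state qA and halts.
The machine halted after 7 steps (within the 16-step bound).

Answer: Yes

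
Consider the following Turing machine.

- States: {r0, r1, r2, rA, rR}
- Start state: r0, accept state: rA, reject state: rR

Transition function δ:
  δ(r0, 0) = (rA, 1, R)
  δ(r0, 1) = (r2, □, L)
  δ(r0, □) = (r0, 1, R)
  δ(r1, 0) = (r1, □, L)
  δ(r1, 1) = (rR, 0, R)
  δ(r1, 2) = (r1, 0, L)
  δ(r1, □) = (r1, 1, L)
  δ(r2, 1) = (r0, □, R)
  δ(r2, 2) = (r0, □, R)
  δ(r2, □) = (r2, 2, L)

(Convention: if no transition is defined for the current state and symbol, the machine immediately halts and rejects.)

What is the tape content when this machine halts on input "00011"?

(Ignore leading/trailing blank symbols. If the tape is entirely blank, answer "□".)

Execution trace:
Initial: [r0]00011
Step 1: δ(r0, 0) = (rA, 1, R) → 1[rA]0011

The machine reaches the accept state rA and halts.

Final tape (ignoring leading/trailing blanks): 10011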